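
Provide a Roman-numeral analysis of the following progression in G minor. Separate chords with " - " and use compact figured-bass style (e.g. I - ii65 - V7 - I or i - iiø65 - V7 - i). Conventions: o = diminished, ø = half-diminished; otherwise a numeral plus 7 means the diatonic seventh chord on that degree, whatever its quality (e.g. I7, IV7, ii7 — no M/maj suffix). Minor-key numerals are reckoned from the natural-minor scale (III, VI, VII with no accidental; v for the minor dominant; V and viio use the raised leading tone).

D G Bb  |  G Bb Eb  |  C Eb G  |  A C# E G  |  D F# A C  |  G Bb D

i64 - VI6 - iv - V7/V - V7 - i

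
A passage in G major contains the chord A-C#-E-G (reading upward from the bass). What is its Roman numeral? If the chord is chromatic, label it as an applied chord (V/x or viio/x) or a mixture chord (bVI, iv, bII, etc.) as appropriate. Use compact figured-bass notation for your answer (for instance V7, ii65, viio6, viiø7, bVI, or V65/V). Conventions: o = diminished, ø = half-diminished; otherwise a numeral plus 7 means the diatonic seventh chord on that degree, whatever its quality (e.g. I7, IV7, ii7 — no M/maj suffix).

The pitches A-C#-E-G form a dominant seventh chord rooted on A.
A is not a diatonic chord root with this quality in G major, but it lies a perfect fifth above D (V), so the chord functions as an applied dominant of V.

V7/V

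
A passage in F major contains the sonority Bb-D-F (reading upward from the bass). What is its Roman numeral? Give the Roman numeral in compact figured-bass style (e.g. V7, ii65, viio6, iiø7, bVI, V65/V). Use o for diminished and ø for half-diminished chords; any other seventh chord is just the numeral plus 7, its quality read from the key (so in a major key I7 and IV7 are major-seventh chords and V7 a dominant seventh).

Stacked in thirds the chord is Bb-D-F: a major triad on Bb.
Bb is scale degree 4 in F major, and a major triad on that degree is written IV.

IV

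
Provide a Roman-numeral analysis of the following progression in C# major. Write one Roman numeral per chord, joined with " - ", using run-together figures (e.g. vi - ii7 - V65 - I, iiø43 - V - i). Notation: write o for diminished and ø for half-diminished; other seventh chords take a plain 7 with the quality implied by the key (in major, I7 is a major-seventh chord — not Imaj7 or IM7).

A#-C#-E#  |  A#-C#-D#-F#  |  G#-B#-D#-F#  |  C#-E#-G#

A#-C#-E# has root A#, degree 6 in C# major, so vi.
A#-C#-D#-F# has root D#, degree 2 in C# major, so ii43.
G#-B#-D#-F#: dominant seventh chord on G# = scale degree 5 → V7.
C#-E#-G#: root C# is the tonic; major triad there is I.

vi - ii43 - V7 - I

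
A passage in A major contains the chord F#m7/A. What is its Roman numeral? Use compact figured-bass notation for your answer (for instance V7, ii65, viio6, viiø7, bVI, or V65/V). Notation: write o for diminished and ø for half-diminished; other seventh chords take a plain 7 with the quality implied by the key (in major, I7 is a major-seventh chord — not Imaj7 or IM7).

vi65

Stacked in thirds the chord is F#-A-C#-E: a minor seventh chord on F#.
F# is scale degree 6 in A major, and a minor seventh chord on that degree is written vi7.
With A in the bass the chord is in first inversion, so the figured bass is 65.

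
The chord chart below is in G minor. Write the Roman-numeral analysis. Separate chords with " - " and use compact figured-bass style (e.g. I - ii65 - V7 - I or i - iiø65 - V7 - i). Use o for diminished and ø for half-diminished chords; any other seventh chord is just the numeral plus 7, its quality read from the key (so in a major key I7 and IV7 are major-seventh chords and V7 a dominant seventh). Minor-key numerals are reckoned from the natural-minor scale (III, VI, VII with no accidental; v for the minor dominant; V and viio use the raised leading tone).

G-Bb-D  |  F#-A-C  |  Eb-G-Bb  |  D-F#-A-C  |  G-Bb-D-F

i - viio - VI - V7 - i7

G-Bb-D: minor triad on G = scale degree 1 → i.
F#-A-C: root F# is the leading tone; diminished triad there is viio.
Eb-G-Bb: major triad on Eb = scale degree 6 → VI.
D-F#-A-C has root D, degree 5 in G minor, so V7.
G-Bb-D-F: root G is the tonic; minor seventh chord there is i7.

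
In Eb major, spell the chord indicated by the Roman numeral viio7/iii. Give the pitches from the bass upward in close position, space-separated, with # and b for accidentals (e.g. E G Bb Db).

viio7/iii is a secondary leading-tone chord. The target iii is G in Eb major; the applied chord is rooted a semitone below, on F#.
Building a fully diminished seventh chord on F# gives F#-A-C-Eb.

F# A C Eb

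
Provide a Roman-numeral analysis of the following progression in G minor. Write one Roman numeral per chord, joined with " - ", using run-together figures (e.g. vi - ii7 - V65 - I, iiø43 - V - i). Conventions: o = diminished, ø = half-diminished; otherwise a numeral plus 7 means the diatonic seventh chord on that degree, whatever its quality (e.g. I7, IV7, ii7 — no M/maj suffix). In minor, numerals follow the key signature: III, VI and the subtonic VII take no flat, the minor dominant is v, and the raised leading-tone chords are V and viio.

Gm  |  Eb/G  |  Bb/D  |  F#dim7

i - VI6 - III6 - viio7

Gm: root G is the tonic; minor triad there is i.
Eb/G: major triad on Eb = scale degree 6 → VI6.
Bb/D: major triad on Bb = scale degree 3 → III6.
F#dim7: root F# is the leading tone; fully diminished seventh chord there is viio7.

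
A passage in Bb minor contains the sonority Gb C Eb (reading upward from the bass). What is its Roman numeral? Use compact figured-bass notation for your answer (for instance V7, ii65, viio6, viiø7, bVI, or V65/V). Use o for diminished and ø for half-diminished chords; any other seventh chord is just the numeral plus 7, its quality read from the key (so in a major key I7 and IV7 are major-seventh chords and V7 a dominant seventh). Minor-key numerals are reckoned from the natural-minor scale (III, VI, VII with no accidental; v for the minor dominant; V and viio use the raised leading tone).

iio64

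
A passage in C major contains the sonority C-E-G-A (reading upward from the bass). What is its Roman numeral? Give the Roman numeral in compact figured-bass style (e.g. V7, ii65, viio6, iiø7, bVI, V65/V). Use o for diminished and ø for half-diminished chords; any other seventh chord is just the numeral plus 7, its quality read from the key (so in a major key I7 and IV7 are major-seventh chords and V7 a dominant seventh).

vi65

Stacked in thirds the chord is A-C-E-G: a minor seventh chord on A.
In C major, A is the submediant; the diatonic minor seventh chord there is vi7.
With C in the bass the chord is in first inversion, so the figured bass is 65.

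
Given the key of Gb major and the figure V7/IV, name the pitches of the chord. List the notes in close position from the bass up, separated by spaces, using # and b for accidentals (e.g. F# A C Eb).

Gb Bb Db Fb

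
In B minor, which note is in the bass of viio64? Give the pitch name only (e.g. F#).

E

viio in B minor has root A#; the chord is A#-C#-E.
The figure 64 means second inversion — the fifth is in the bass.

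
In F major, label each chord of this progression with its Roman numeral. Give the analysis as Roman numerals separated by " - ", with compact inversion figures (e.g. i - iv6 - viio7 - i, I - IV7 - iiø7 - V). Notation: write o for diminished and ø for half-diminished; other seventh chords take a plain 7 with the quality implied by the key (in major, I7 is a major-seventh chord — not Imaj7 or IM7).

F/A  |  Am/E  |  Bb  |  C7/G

F/A: major triad on F = scale degree 1 → I6.
Am/E: minor triad on A = scale degree 3 → iii64.
Bb: root Bb is the subdominant; major triad there is IV.
C7/G: dominant seventh chord on C = scale degree 5 → V43.

I6 - iii64 - IV - V43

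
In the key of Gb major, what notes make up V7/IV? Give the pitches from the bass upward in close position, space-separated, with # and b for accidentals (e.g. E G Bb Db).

Gb Bb Db Fb

V7/IV is a secondary dominant — the dominant seventh of IV. IV in Gb major is Cb, so the applied chord's root is Gb, a perfect fifth above.
Building a dominant seventh chord on Gb gives Gb-Bb-Db-Fb.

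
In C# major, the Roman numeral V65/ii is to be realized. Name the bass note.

The applied chord V65/ii is rooted on A#: A#-C##-E#-G#.
The figure 65 means first inversion — the third is in the bass.

C##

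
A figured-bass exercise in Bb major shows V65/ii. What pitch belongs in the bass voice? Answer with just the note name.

B

The applied chord V65/ii is rooted on G: G-B-D-F.
The figure 65 means first inversion — the third is in the bass.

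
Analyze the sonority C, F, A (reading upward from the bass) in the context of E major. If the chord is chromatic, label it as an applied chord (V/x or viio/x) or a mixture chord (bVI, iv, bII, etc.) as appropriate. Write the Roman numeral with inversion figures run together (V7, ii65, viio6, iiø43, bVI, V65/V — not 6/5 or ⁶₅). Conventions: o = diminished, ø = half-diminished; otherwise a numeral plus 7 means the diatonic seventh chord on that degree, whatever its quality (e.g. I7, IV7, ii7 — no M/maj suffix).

bII64

The pitches F-A-C form a major triad rooted on F.
F is the lowered second degree of E major (diatonic 2 would be F#). This is the Neapolitan chord — a major triad on the lowered second degree.
With C in the bass the chord is in second inversion, so the figured bass is 64.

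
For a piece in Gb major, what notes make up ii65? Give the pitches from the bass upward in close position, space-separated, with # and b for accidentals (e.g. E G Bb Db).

In Gb major, scale degree 2 is Ab, and the diatonic chord built there is a minor seventh chord.
That chord is spelled Ab-Cb-Eb-Gb.
With the 65 figure the chord is in first inversion; from the bass Cb upward in close position it reads Cb-Eb-Gb-Ab.

Cb Eb Gb Ab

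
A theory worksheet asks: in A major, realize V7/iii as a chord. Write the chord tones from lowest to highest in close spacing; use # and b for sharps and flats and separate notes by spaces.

V7/iii is a secondary dominant — the dominant seventh of iii. iii in A major is C#, so the applied chord's root is G#, a perfect fifth above.
Building a dominant seventh chord on G# gives G#-B#-D#-F#.

G# B# D# F#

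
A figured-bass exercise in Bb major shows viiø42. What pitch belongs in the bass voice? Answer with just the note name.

viiø in Bb major has root A; the chord is A-C-Eb-G.
The figure 42 means third inversion — the seventh is in the bass.

G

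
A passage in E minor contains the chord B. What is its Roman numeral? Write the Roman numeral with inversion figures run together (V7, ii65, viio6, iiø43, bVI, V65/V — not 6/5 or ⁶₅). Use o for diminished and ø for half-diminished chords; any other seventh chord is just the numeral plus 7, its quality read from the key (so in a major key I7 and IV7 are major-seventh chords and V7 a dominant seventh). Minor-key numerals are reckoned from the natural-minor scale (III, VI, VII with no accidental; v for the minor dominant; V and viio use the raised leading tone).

V

Stacked in thirds the chord is B-D#-F#: a major triad on B.
B is scale degree 5 in E minor, and a major triad on that degree is written V.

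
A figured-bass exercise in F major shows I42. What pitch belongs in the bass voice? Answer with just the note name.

E

I in F major has root F; the chord is F-A-C-E.
The figure 42 means third inversion — the seventh is in the bass.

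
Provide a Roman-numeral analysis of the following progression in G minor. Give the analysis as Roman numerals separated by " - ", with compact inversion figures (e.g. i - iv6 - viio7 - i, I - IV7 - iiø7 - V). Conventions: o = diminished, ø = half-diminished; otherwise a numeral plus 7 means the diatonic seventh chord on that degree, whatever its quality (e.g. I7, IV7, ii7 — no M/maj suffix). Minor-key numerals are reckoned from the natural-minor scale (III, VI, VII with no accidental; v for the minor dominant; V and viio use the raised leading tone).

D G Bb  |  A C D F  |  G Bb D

i64 - v43 - i

D-G-Bb: root G is the tonic; minor triad there is i64.
A-C-D-F: minor seventh chord on D = scale degree 5 → v43.
G-Bb-D: root G is the tonic; minor triad there is i.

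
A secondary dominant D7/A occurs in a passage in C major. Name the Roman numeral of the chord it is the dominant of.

V

The chord is a dominant seventh chord on D.
A dominant resolves down a perfect fifth: D → G. In C major, G is scale degree 5, i.e. V.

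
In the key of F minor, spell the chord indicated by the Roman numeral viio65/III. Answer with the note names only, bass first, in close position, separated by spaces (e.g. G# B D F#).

Bb Db Fb G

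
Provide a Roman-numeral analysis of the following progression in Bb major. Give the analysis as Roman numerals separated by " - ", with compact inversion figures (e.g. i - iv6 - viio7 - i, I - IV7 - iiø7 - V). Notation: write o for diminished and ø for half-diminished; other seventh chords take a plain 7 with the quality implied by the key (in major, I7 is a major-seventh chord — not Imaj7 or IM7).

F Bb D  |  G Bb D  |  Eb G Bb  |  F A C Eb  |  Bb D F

F-Bb-D: major triad on Bb = scale degree 1 → I64.
G-Bb-D has root G, degree 6 in Bb major, so vi.
Eb-G-Bb has root Eb, degree 4 in Bb major, so IV.
F-A-C-Eb has root F, degree 5 in Bb major, so V7.
Bb-D-F: major triad on Bb = scale degree 1 → I.

I64 - vi - IV - V7 - I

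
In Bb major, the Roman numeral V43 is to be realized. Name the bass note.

C

V in Bb major has root F; the chord is F-A-C-Eb.
The figure 43 means second inversion — the fifth is in the bass.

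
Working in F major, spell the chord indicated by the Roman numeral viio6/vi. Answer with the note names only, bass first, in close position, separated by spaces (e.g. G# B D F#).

E G C#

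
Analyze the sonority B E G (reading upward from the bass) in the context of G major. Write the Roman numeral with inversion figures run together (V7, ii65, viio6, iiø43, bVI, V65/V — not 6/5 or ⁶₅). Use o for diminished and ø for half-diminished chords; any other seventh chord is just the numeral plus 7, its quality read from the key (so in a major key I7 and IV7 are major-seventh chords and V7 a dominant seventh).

vi64

Stacked in thirds the chord is E-G-B: a minor triad on E.
E is scale degree 6 in G major, and a minor triad on that degree is written vi.
With B in the bass the chord is in second inversion, so the figured bass is 64.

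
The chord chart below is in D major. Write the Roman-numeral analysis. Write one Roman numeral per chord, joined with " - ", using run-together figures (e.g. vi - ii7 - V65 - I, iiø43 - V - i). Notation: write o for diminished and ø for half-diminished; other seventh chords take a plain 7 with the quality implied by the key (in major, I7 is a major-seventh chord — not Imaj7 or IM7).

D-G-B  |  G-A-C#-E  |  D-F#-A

D-G-B: major triad on G = scale degree 4 → IV64.
G-A-C#-E has root A, degree 5 in D major, so V42.
D-F#-A: major triad on D = scale degree 1 → I.

IV64 - V42 - I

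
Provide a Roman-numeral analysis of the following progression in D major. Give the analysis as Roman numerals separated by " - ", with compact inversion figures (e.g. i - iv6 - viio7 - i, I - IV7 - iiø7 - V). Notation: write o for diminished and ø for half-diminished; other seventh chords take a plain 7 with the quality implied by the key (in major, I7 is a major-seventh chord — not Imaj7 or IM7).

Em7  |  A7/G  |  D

ii7 - V42 - I

Em7: minor seventh chord on E = scale degree 2 → ii7.
A7/G: dominant seventh chord on A = scale degree 5 → V42.
D: root D is the tonic; major triad there is I.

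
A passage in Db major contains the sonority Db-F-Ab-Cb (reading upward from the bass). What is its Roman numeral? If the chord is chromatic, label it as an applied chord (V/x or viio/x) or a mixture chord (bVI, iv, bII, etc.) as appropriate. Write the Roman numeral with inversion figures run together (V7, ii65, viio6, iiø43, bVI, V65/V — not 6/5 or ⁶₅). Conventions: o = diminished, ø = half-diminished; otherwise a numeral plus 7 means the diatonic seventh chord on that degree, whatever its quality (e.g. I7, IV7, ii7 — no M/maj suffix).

V7/IV

Stacked in thirds the chord is Db-F-Ab-Cb: a dominant seventh chord on Db.
Db is not a diatonic chord root with this quality in Db major, but it lies a perfect fifth above Gb (IV), so the chord functions as an applied dominant of IV.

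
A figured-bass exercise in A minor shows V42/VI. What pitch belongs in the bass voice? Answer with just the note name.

Bb

The applied chord V42/VI is rooted on C: C-E-G-Bb.
The figure 42 means third inversion — the seventh is in the bass.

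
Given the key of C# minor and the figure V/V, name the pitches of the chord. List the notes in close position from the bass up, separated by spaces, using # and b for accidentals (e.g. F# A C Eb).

D# F## A#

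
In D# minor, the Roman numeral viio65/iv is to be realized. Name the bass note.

The applied chord viio65/iv is rooted on F##: F##-A#-C#-E.
The figure 65 means first inversion — the third is in the bass.

A#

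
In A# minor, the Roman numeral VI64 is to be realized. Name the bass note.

C#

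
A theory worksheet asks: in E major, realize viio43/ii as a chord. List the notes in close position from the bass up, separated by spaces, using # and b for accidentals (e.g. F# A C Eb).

viio43/ii is a secondary leading-tone chord. The target ii is F# in E major; the applied chord is rooted a semitone below, on E#.
Building a fully diminished seventh chord on E# gives E#-G#-B-D.
The figured bass 43 indicates second inversion, placing the fifth (B) in the bass: B-D-E#-G#.

B D E# G#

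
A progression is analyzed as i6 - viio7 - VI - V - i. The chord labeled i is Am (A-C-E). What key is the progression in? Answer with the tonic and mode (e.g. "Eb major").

A minor

i is given as A-C-E — a minor triad with root A.
If A is scale degree 1 and the mode makes that degree carry a minor triad, the tonic is A and the mode is minor.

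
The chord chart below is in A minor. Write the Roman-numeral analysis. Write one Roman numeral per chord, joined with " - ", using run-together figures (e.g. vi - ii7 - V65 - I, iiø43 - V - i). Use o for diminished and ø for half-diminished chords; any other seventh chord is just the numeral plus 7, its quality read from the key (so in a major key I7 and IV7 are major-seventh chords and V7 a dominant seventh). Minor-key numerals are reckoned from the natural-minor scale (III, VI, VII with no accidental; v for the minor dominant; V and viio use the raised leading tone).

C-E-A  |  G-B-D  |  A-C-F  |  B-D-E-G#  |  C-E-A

i6 - VII - VI6 - V43 - i6

C-E-A has root A, degree 1 in A minor, so i6.
G-B-D: major triad on G = scale degree 7 → VII.
A-C-F: major triad on F = scale degree 6 → VI6.
B-D-E-G#: dominant seventh chord on E = scale degree 5 → V43.
C-E-A has root A, degree 1 in A minor, so i6.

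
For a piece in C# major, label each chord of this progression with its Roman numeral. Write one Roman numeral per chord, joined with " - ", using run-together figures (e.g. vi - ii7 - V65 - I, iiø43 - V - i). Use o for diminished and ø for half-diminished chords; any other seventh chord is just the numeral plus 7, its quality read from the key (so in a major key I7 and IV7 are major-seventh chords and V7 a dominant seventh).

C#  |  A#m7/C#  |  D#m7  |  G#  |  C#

I - vi65 - ii7 - V - I

C# has root C#, degree 1 in C# major, so I.
A#m7/C#: minor seventh chord on A# = scale degree 6 → vi65.
D#m7: minor seventh chord on D# = scale degree 2 → ii7.
G#: major triad on G# = scale degree 5 → V.
C# has root C#, degree 1 in C# major, so I.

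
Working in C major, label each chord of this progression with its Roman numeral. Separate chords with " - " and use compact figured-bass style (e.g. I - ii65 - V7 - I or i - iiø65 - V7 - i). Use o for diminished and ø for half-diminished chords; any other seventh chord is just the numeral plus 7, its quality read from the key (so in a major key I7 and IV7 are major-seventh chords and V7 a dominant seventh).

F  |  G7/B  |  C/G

IV - V65 - I64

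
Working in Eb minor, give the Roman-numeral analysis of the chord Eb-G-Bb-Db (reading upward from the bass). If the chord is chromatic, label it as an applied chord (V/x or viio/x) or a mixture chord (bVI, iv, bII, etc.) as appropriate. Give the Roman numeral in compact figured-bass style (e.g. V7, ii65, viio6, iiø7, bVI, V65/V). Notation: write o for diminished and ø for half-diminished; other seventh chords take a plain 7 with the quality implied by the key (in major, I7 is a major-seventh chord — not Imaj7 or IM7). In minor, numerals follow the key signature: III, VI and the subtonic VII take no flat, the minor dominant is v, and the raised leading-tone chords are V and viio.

The pitches Eb-G-Bb-Db form a dominant seventh chord rooted on Eb.
Eb is not a diatonic chord root with this quality in Eb minor, but it lies a perfect fifth above Ab (iv), so the chord functions as an applied dominant of iv.

V7/iv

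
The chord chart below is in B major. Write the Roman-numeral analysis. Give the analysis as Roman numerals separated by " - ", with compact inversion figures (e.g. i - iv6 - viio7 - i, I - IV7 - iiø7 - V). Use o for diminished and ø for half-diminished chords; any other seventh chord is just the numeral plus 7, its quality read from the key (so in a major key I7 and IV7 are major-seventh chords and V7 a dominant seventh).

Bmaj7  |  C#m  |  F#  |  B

I7 - ii - V - I

Bmaj7: major seventh chord on B = scale degree 1 → I7.
C#m: root C# is the supertonic; minor triad there is ii.
F#: major triad on F# = scale degree 5 → V.
B: major triad on B = scale degree 1 → I.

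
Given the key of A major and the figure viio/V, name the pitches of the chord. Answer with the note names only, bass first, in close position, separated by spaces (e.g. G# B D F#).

D# F# A

viio/V is a secondary leading-tone chord. The target V is E in A major; the applied chord is rooted a semitone below, on D#.
Building a diminished triad on D# gives D#-F#-A.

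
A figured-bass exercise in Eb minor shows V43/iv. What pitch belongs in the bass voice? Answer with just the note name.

Bb

The applied chord V43/iv is rooted on Eb: Eb-G-Bb-Db.
The figure 43 means second inversion — the fifth is in the bass.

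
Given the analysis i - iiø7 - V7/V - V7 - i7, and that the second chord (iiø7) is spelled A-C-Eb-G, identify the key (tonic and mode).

The anchor chord is a half-diminished seventh chord on A, labeled iiø7.
iiø7 on A implies A is the supertonic; that puts the tonic at G, and the lowercase numeral fits minor mode.

G minor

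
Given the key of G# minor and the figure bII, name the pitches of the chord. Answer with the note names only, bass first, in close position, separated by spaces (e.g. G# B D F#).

A C# E

bII is the Neapolitan chord — a major triad on the lowered second degree. In G# minor that root is A.
So the chord is A-C#-E, a major triad.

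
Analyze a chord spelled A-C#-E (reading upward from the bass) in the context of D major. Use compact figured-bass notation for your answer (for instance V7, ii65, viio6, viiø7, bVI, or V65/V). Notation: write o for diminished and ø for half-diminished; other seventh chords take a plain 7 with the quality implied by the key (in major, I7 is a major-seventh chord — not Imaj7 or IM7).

The pitches A-C#-E form a major triad rooted on A.
In D major, A is the dominant; the diatonic major triad there is V.

V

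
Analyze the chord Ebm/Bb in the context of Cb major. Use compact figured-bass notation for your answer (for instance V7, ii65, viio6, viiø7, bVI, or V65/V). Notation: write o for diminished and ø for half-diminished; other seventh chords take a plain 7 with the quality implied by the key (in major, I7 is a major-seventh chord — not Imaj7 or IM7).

Stacked in thirds the chord is Eb-Gb-Bb: a minor triad on Eb.
In Cb major, Eb is the mediant; the diatonic minor triad there is iii.
With Bb in the bass the chord is in second inversion, so the figured bass is 64.

iii64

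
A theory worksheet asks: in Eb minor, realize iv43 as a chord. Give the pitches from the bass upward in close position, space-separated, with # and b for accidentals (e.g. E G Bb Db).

The numeral's case and figure indicate a minor seventh chord. In Eb minor its root, scale degree 4, is Ab.
That chord is spelled Ab-Cb-Eb-Gb.
The figured bass 43 indicates second inversion, placing the fifth (Eb) in the bass: Eb-Gb-Ab-Cb.

Eb Gb Ab Cb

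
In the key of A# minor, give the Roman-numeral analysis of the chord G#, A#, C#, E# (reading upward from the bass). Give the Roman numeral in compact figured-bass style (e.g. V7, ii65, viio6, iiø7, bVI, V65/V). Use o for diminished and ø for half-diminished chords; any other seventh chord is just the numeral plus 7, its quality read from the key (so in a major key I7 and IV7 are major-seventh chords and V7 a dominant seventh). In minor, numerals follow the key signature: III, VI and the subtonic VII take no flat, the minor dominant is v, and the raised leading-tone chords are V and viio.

i42

The pitches A#-C#-E#-G# form a minor seventh chord rooted on A#.
A# is scale degree 1 in A# minor, and a minor seventh chord on that degree is written i7.
With G# in the bass the chord is in third inversion, so the figured bass is 42.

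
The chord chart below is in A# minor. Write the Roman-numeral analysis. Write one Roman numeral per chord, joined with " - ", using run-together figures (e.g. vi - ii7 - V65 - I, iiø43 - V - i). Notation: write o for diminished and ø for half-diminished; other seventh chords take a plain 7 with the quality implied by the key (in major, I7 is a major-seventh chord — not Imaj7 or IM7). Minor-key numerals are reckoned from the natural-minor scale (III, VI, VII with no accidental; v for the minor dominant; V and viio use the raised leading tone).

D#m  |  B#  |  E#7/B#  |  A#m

iv - V/V - V43 - i

D#m has root D#, degree 4 in A# minor, so iv.
B#: chromatic; B# is V of V, so V/V.
E#7/B#: root E# is the dominant; dominant seventh chord there is V43.
A#m: root A# is the tonic; minor triad there is i.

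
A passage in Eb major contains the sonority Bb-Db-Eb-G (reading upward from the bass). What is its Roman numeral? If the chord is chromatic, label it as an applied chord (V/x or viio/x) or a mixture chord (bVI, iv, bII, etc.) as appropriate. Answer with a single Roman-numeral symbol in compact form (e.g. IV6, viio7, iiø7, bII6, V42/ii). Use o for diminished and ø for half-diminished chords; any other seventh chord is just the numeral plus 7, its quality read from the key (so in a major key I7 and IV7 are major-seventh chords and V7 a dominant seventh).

The pitches Eb-G-Bb-Db form a dominant seventh chord rooted on Eb.
Eb is not a diatonic chord root with this quality in Eb major, but it lies a perfect fifth above Ab (IV), so the chord functions as an applied dominant of IV.
With Bb in the bass the chord is in second inversion, so the figured bass is 43.

V43/IV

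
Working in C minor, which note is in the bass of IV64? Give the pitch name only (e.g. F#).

C

IV in C minor has root F; the chord is F-A-C.
The figure 64 means second inversion — the fifth is in the bass.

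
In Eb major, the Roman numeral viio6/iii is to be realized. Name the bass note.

A

The applied chord viio6/iii is rooted on F#: F#-A-C.
The figure 6 means first inversion — the third is in the bass.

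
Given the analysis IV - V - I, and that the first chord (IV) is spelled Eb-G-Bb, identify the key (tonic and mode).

The anchor chord is a major triad on Eb, labeled IV.
IV on Eb implies Eb is the subdominant; that puts the tonic at Bb, and the uppercase numeral fits major mode.

Bb major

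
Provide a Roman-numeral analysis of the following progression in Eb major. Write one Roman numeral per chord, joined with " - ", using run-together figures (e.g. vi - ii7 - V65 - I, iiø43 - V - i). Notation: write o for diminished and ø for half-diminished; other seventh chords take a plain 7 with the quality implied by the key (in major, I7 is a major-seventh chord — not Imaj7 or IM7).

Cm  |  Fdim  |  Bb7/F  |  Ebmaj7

vi - iio - V43 - I7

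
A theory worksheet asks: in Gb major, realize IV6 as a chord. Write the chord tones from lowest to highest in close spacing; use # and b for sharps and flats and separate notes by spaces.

Eb Gb Cb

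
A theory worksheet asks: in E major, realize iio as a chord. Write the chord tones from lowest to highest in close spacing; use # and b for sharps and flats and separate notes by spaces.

Scale degree 2 in E major is F#; here the chord built on it is altered to a diminished triad. iio is the diminished supertonic triad, borrowed from the parallel minor.
So the chord is F#-A-C.

F# A C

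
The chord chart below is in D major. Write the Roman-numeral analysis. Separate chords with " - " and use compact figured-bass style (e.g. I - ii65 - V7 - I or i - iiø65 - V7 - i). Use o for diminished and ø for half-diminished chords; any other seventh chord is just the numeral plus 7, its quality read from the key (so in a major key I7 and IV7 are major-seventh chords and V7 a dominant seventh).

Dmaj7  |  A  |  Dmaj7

I7 - V - I7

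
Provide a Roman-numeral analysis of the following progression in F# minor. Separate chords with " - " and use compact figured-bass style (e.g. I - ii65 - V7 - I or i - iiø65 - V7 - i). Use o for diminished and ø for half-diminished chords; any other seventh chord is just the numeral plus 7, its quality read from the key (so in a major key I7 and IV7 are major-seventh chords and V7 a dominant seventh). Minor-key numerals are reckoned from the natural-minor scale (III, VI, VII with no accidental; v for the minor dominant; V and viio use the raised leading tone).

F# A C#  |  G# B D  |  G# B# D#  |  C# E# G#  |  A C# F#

F#-A-C# has root F#, degree 1 in F# minor, so i.
G#-B-D: diminished triad on G# = scale degree 2 → iio.
G#-B#-D#: a major triad on G#, the applied dominant of V → V/V.
C#-E#-G#: root C# is the dominant; major triad there is V.
A-C#-F# has root F#, degree 1 in F# minor, so i6.

i - iio - V/V - V - i6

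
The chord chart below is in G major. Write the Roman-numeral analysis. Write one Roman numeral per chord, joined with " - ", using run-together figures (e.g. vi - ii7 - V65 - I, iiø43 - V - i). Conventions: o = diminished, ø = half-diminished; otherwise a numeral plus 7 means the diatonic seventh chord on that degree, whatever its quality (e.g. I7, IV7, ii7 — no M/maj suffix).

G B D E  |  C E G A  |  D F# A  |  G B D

G-B-D-E has root E, degree 6 in G major, so vi65.
C-E-G-A has root A, degree 2 in G major, so ii65.
D-F#-A has root D, degree 5 in G major, so V.
G-B-D: root G is the tonic; major triad there is I.

vi65 - ii65 - V - I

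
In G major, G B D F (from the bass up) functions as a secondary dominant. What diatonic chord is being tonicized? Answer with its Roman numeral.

IV

The chord is a dominant seventh chord on G.
A dominant resolves down a perfect fifth: G → C. In G major, C is scale degree 4, i.e. IV.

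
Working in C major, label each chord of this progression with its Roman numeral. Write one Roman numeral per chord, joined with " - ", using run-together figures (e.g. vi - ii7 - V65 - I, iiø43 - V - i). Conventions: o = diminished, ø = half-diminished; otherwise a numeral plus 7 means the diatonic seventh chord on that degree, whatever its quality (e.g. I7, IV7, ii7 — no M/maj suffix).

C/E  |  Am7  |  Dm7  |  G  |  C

C/E has root C, degree 1 in C major, so I6.
Am7 has root A, degree 6 in C major, so vi7.
Dm7: root D is the supertonic; minor seventh chord there is ii7.
G: major triad on G = scale degree 5 → V.
C: major triad on C = scale degree 1 → I.

I6 - vi7 - ii7 - V - I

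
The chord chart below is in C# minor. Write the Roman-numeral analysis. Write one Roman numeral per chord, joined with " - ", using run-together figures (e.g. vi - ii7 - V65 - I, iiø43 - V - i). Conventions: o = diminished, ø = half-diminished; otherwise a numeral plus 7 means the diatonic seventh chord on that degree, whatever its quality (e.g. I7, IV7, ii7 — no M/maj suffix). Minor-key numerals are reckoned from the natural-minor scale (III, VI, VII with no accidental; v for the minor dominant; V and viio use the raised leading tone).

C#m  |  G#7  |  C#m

i - V7 - i

C#m: root C# is the tonic; minor triad there is i.
G#7: dominant seventh chord on G# = scale degree 5 → V7.
C#m: root C# is the tonic; minor triad there is i.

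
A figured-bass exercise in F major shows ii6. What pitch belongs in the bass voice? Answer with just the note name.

Bb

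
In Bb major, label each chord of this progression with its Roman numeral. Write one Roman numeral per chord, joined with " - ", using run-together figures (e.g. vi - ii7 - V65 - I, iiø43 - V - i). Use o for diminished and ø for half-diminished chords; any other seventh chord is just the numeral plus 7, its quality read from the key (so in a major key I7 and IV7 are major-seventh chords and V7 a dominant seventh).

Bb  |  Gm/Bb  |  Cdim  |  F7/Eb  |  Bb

Bb: root Bb is the tonic; major triad there is I.
Gm/Bb has root G, degree 6 in Bb major, so vi6.
Cdim is non-diatonic — iio, a mixture chord from Bb minor.
F7/Eb: dominant seventh chord on F = scale degree 5 → V42.
Bb: major triad on Bb = scale degree 1 → I.

I - vi6 - iio - V42 - I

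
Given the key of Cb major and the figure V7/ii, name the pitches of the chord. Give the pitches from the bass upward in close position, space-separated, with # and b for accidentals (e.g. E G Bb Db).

Ab C Eb Gb

V7/ii is a secondary dominant — the dominant seventh of ii. ii in Cb major is Db, so the applied chord's root is Ab, a perfect fifth above.
Building a dominant seventh chord on Ab gives Ab-C-Eb-Gb.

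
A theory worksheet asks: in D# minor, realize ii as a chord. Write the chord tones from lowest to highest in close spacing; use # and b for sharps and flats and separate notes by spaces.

Scale degree 2 in D# minor is E#; here the chord built on it is altered to a minor triad. ii is the minor supertonic, borrowed from the parallel major (the Dorian ii).
So the chord is E#-G#-B#, a minor triad.

E# G# B#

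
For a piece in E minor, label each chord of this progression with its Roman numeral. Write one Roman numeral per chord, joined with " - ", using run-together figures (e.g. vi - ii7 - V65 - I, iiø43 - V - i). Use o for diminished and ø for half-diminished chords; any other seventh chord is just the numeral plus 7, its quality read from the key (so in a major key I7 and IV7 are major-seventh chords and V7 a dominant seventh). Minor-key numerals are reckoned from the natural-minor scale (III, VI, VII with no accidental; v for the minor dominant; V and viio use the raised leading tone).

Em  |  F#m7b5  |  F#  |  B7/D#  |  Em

i - iiø7 - V/V - V65 - i

Em: root E is the tonic; minor triad there is i.
F#m7b5 has root F#, degree 2 in E minor, so iiø7.
F# is the secondary dominant of V (major triad on F#): V/V.
B7/D# has root B, degree 5 in E minor, so V65.
Em has root E, degree 1 in E minor, so i.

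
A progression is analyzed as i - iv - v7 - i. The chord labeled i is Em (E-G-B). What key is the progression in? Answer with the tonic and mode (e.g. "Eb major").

The anchor chord is a minor triad on E, labeled i.
If E is scale degree 1 and the mode makes that degree carry a minor triad, the tonic is E and the mode is minor.

E minor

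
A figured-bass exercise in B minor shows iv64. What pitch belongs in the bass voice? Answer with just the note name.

B

iv in B minor has root E; the chord is E-G-B.
The figure 64 means second inversion — the fifth is in the bass.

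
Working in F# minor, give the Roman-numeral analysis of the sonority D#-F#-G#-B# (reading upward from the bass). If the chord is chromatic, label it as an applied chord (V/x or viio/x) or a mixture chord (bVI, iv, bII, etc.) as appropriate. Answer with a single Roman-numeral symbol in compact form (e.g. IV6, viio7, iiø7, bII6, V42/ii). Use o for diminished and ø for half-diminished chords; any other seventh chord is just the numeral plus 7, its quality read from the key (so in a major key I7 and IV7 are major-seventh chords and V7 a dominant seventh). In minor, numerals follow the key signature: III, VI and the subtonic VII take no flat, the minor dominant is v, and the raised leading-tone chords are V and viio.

V43/V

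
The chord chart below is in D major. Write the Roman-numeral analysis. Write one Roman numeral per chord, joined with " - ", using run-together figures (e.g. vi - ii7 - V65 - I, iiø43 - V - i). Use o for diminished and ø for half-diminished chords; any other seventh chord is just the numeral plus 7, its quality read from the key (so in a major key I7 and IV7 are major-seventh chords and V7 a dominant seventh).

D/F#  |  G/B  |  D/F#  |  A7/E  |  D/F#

D/F#: major triad on D = scale degree 1 → I6.
G/B: root G is the subdominant; major triad there is IV6.
D/F# has root D, degree 1 in D major, so I6.
A7/E: root A is the dominant; dominant seventh chord there is V43.
D/F# has root D, degree 1 in D major, so I6.

I6 - IV6 - I6 - V43 - I6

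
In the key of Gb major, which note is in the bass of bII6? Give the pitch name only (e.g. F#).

Cb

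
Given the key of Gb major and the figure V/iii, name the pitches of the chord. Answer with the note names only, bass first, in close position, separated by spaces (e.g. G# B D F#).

F A C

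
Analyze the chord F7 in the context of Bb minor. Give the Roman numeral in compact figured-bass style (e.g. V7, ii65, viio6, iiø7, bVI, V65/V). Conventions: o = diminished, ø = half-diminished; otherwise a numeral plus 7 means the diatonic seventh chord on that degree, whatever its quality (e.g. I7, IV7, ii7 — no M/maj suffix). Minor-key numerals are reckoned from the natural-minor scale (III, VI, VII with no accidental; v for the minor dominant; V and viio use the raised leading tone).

The pitches F-A-C-Eb form a dominant seventh chord rooted on F.
In Bb minor, F is the dominant; the diatonic dominant seventh chord there is V7.

V7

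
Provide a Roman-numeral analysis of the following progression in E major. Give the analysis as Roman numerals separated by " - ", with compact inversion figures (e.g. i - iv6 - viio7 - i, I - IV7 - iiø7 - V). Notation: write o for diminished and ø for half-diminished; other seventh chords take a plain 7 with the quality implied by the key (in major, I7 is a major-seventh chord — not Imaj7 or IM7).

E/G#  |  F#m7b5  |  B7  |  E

I6 - iiø7 - V7 - I

E/G#: major triad on E = scale degree 1 → I6.
F#m7b5: half-diminished seventh chord on F# — chromatic; iiø7 (borrowed from the parallel minor).
B7: dominant seventh chord on B = scale degree 5 → V7.
E has root E, degree 1 in E major, so I.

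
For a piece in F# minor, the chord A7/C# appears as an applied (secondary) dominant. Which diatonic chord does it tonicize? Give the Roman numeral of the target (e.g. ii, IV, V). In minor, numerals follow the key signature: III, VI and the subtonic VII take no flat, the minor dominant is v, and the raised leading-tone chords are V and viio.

VI

The chord is a dominant seventh chord on A.
A dominant resolves down a perfect fifth: A → D. In F# minor, D is scale degree 6, i.e. VI.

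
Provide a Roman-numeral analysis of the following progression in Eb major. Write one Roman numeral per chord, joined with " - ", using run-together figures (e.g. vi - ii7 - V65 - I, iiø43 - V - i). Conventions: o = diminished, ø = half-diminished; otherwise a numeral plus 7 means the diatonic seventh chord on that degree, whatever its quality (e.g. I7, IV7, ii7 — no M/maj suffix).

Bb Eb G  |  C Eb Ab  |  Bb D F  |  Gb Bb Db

I64 - IV6 - V - bIII

Bb-Eb-G has root Eb, degree 1 in Eb major, so I64.
C-Eb-Ab has root Ab, degree 4 in Eb major, so IV6.
Bb-D-F has root Bb, degree 5 in Eb major, so V.
Gb-Bb-Db: major triad on Gb — chromatic; bIII (borrowed from the parallel minor).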